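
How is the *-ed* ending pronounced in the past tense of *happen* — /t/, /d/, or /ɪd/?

The stem *happen* ends in a voiced sound other than /d/.
The -ed suffix is realized as /ɪd/ after /t, d/; as /t/ after other voiceless consonants; and as /d/ after other voiced sounds.
So -ed on *happen* is pronounced /d/.

/d/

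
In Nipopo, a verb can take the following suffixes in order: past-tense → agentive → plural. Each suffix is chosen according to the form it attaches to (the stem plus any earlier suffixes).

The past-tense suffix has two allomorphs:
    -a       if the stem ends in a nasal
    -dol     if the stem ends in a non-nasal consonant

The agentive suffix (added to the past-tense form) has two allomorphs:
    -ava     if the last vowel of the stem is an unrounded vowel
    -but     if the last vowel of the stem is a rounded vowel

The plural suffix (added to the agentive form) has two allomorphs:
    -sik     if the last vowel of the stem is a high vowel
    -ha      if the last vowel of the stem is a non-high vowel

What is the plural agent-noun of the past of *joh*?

*joh* — final consonant /h/ (non-nasal) → -dol → *johdol*.
Since the last vowel of the past-tense form *johdol* is /o/ (a rounded vowel), it takes -but, giving *johdolbut*.
The agentive form *johdolbut* — last vowel /u/ (a high vowel) → -sik → *johdolbutsik*.

johdolbutsik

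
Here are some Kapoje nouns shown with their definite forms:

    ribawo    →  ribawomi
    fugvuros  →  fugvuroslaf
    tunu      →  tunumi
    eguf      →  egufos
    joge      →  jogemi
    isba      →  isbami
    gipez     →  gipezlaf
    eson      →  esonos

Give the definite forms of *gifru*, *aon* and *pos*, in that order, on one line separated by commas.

Looking at the final sound of each stem: -laf when the stem ends in a sibilant (*fugvuros*, *gipez*); -os when the stem ends in a non-sibilant consonant (*eguf*, *eson*); -mi when the stem ends in a vowel (*ribawo*, *tunu*, *joge*, *isba*).
*gifru*: final sound = /u/, a vowel → -mi → *gifrumi*.
The final sound of *aon* is /n/, which is a non-sibilant consonant, so the suffix is -os, giving *aonos*.
The final sound of *pos* is /s/, which is a sibilant, so the suffix is -laf, giving *poslaf*.

gifrumi, aonos, poslaf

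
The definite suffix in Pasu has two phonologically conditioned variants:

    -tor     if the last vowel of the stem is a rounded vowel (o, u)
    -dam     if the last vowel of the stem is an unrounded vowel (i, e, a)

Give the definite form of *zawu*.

zawutor

The last vowel of *zawu* is /u/, which is a rounded vowel, so the suffix is -tor, giving *zawutor*.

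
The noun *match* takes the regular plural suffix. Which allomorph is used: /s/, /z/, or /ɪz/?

/ɪz/

The stem *match* ends in a sibilant (/s, z, ʃ, ʒ, tʃ, dʒ/).
The plural suffix surfaces as /ɪz/ after sibilants, /s/ after other voiceless consonants, and /z/ after other voiced sounds.
So the plural -s on *match* is pronounced /ɪz/.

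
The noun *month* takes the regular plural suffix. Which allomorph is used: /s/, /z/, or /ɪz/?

The stem *month* ends in a voiceless non-sibilant consonant.
The plural suffix surfaces as /ɪz/ after sibilants, /s/ after other voiceless consonants, and /z/ after other voiced sounds.
So the plural -s on *month* is pronounced /s/.

/s/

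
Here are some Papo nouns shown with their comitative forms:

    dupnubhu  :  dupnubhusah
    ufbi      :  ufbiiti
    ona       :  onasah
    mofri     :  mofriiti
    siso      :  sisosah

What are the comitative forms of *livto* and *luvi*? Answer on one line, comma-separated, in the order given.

livtosah, luviiti

The suffix is conditioned by the last vowel: -iti when the last vowel of the stem is a front vowel (*ufbi*, *mofri*); -sah when the last vowel of the stem is a back vowel (*dupnubhu*, *ona*, *siso*).
*livto* — last vowel /o/ (a back vowel) → -sah → *livtosah*.
*luvi*: last vowel = /i/, a front vowel → -iti → *luviiti*.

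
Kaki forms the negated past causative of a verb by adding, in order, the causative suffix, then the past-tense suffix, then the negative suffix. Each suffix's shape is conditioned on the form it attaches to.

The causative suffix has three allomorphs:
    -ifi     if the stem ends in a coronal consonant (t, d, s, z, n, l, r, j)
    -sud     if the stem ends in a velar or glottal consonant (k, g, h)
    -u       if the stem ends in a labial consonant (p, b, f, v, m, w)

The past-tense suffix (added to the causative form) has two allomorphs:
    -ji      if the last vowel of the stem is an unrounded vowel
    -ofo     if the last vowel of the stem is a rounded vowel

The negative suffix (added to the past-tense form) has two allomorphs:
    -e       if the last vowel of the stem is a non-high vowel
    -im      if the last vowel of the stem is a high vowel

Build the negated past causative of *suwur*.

suwurifijiim

*suwur*: final consonant = /r/, coronal → -ifi → *suwurifi*.
Since the last vowel of the causative form *suwurifi* is /i/ (an unrounded vowel), it takes -ji, giving *suwurifiji*.
The past-tense form *suwurifiji*: last vowel = /i/, a high vowel → -im → *suwurifijiim*.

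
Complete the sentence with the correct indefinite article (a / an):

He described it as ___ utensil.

The indefinite article is chosen by the initial *sound* of the following word, not its spelling.
*utensil* begins with the sound /juː/ (u pronounced /juː/) — a consonant sound.
So the article is *a*: He described it as a utensil.

a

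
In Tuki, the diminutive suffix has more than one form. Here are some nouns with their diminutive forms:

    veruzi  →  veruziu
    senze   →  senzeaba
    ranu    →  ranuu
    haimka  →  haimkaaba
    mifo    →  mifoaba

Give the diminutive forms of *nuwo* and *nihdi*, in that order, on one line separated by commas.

The suffix is conditioned by the last vowel: -u when the last vowel of the stem is a high vowel (*veruzi*, *ranu*); -aba when the last vowel of the stem is a non-high vowel (*senze*, *haimka*, *mifo*).
Since the last vowel of *nuwo* is /o/ (a non-high vowel), it takes -aba, giving *nuwoaba*.
*nihdi* — last vowel /i/ (a high vowel) → -u → *nihdiu*.

nuwoaba, nihdiu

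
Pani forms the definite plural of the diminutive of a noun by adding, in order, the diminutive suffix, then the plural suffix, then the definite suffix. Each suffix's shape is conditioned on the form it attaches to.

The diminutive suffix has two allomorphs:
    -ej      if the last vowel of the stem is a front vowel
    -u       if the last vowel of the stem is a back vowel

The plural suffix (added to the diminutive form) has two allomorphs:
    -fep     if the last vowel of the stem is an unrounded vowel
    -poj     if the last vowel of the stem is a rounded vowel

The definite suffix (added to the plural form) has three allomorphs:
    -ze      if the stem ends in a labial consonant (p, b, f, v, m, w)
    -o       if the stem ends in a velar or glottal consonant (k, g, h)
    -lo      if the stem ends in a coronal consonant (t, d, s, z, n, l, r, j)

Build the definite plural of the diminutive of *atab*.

atabupojlo

*atab* — last vowel /a/ (a back vowel) → -u → *atabu*.
Since the last vowel of the diminutive form *atabu* is /u/ (a rounded vowel), it takes -poj, giving *atabupoj*.
The plural form *atabupoj* — final consonant /j/ (coronal) → -lo → *atabupojlo*.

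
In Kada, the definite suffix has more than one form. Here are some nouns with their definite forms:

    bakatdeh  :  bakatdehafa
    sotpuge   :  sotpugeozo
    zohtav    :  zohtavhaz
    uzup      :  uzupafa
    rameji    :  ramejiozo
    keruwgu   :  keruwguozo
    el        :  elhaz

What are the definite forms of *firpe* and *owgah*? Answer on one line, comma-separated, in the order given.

firpeozo, owgahafa

The suffix is conditioned by the final sound: -afa when the stem ends in a voiceless consonant (*bakatdeh*, *uzup*); -haz when the stem ends in a voiced consonant (*zohtav*, *el*); -ozo when the stem ends in a vowel (*sotpuge*, *rameji*, *keruwgu*).
The final sound of *firpe* is /e/, which is a vowel, so the suffix is -ozo, giving *firpeozo*.
Since the final sound of *owgah* is /h/ (a voiceless consonant), it takes -afa, giving *owgahafa*.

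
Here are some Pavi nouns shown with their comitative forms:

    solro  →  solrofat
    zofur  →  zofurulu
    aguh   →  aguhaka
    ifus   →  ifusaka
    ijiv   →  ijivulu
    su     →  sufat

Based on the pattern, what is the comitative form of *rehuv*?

rehuvulu

Looking at the final sound of each stem: -aka when the stem ends in a voiceless consonant (*aguh*, *ifus*); -ulu when the stem ends in a voiced consonant (*zofur*, *ijiv*); -fat when the stem ends in a vowel (*solro*, *su*).
The final sound of *rehuv* is /v/, which is a voiced consonant, so the suffix is -ulu, giving *rehuvulu*.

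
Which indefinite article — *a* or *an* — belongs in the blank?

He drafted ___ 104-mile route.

The indefinite article is chosen by the initial *sound* of the following word, not its spelling.
The number *104* is spoken "one hundred …", beginning with /wʌn/ — a consonant sound.
So the article is *a*: He drafted a 104-mile route.

a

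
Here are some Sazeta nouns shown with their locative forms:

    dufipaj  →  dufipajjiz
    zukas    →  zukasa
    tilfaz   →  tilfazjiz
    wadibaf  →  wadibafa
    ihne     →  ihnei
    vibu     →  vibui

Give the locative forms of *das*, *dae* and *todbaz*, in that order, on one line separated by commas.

dasa, daei, todbazjiz

The pattern is voicing of the final sound: -a when the stem ends in a voiceless consonant (*zukas*, *wadibaf*); -jiz when the stem ends in a voiced consonant (*dufipaj*, *tilfaz*); -i when the stem ends in a vowel (*ihne*, *vibu*).
*das* — final sound /s/ (a voiceless consonant) → -a → *dasa*.
*dae* — final sound /e/ (a vowel) → -i → *daei*.
The final sound of *todbaz* is /z/, which is a voiced consonant, so the suffix is -jiz, giving *todbazjiz*.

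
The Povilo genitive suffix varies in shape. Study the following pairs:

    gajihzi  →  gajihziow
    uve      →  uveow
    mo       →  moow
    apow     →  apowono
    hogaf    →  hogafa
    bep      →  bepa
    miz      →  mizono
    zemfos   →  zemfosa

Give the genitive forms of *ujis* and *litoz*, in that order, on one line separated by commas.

The suffix is conditioned by the final sound: -a when the stem ends in a voiceless consonant (*hogaf*, *bep*, *zemfos*); -ono when the stem ends in a voiced consonant (*apow*, *miz*); -ow when the stem ends in a vowel (*gajihzi*, *uve*, *mo*).
The final sound of *ujis* is /s/, which is a voiceless consonant, so the suffix is -a, giving *ujisa*.
*litoz*: final sound = /z/, a voiced consonant → -ono → *litozono*.

ujisa, litozono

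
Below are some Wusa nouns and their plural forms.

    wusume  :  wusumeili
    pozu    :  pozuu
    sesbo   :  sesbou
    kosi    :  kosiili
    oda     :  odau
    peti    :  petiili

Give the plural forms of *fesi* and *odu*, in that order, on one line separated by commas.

Looking at the last vowel of each stem: -ili when the last vowel of the stem is a front vowel (*wusume*, *kosi*, *peti*); -u when the last vowel of the stem is a back vowel (*pozu*, *sesbo*, *oda*).
*fesi*: last vowel = /i/, a front vowel → -ili → *fesiili*.
*odu* — last vowel /u/ (a back vowel) → -u → *oduu*.

fesiili, oduu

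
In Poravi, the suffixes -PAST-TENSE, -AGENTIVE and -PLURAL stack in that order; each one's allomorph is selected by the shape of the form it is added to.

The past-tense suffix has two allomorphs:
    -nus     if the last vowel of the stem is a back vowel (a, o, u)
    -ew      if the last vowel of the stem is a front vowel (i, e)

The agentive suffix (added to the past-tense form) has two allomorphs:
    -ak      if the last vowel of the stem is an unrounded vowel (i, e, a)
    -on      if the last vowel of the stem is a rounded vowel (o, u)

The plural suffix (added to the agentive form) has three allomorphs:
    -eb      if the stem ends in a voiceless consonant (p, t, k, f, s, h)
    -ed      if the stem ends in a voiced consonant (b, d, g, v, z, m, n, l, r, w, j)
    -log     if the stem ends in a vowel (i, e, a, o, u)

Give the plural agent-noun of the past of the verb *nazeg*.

nazegewakeb

*nazeg* — last vowel /e/ (a front vowel) → -ew → *nazegew*.
The past-tense form *nazegew*: last vowel = /e/, an unrounded vowel → -ak → *nazegewak*.
The agentive form *nazegewak*: final sound = /k/, a voiceless consonant → -eb → *nazegewakeb*.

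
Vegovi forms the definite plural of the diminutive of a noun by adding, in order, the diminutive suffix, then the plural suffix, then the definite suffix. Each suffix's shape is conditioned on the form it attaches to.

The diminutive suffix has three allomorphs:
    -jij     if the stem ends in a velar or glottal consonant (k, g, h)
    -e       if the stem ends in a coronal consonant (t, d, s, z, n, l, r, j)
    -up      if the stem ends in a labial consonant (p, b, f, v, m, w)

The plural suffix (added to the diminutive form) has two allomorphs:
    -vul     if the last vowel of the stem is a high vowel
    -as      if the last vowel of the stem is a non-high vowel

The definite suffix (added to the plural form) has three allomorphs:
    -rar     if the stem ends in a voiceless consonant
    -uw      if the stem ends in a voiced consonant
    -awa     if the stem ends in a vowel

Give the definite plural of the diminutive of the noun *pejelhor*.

pejelhoreasrar

The final consonant of *pejelhor* is /r/, which is coronal, so the diminutive suffix is -e, giving *pejelhore*.
Since the last vowel of the diminutive form *pejelhore* is /e/ (a non-high vowel), it takes -as, giving *pejelhoreas*.
The plural form *pejelhoreas*: final sound = /s/, a voiceless consonant → -rar → *pejelhoreasrar*.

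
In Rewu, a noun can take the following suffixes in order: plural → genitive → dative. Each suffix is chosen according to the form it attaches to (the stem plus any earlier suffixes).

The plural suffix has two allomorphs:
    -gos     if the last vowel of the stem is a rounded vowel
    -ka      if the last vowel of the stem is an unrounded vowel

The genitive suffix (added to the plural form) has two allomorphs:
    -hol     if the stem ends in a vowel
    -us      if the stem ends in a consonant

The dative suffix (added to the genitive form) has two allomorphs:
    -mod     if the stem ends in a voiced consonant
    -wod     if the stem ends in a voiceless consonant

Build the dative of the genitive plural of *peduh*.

The last vowel of *peduh* is /u/, which is a rounded vowel, so the plural suffix is -gos, giving *peduhgos*.
The final sound of the plural form *peduhgos* is /s/, which is a consonant, so the genitive suffix is -us, giving *peduhgosus*.
Since the final consonant of the genitive form *peduhgosus* is /s/ (voiceless), it takes -wod, giving *peduhgosuswod*.

peduhgosuswod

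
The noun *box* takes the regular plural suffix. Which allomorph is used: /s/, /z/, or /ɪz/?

The stem *box* ends in a sibilant (/s, z, ʃ, ʒ, tʃ, dʒ/).
The plural suffix surfaces as /ɪz/ after sibilants, /s/ after other voiceless consonants, and /z/ after other voiced sounds.
So the plural -s on *box* is pronounced /ɪz/.

/ɪz/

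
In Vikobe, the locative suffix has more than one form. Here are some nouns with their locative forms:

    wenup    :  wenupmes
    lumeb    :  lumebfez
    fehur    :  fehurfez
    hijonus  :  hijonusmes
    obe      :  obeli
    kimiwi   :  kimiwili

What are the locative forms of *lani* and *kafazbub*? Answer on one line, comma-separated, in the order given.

lanili, kafazbubfez

The suffix is conditioned by the final sound: -mes when the stem ends in a voiceless consonant (*wenup*, *hijonus*); -fez when the stem ends in a voiced consonant (*lumeb*, *fehur*); -li when the stem ends in a vowel (*obe*, *kimiwi*).
Since the final sound of *lani* is /i/ (a vowel), it takes -li, giving *lanili*.
The final sound of *kafazbub* is /b/, which is a voiced consonant, so the suffix is -fez, giving *kafazbubfez*.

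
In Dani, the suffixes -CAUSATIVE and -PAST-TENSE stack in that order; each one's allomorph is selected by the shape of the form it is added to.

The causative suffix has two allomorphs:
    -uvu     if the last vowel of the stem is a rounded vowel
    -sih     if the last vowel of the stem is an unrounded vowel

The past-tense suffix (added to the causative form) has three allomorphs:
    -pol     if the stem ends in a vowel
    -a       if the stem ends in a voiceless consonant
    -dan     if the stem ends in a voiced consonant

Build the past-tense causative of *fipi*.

The last vowel of *fipi* is /i/, which is an unrounded vowel, so the causative suffix is -sih, giving *fipisih*.
The final sound of the causative form *fipisih* is /h/, which is a voiceless consonant, so the past-tense suffix is -a, giving *fipisiha*.

fipisiha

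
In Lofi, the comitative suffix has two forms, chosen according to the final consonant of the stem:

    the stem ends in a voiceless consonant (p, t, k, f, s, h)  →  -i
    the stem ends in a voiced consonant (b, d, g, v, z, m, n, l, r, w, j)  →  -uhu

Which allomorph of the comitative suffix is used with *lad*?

-uhu

*lad* — final consonant /d/ (voiced) → -uhu.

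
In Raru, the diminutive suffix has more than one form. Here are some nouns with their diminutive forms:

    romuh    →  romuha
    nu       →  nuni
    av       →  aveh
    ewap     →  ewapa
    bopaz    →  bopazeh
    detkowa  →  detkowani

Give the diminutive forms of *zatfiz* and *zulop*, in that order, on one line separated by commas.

zatfizeh, zulopa

Looking at the final sound of each stem: -a when the stem ends in a voiceless consonant (*romuh*, *ewap*); -eh when the stem ends in a voiced consonant (*av*, *bopaz*); -ni when the stem ends in a vowel (*nu*, *detkowa*).
The final sound of *zatfiz* is /z/, which is a voiced consonant, so the suffix is -eh, giving *zatfizeh*.
*zulop*: final sound = /p/, a voiceless consonant → -a → *zulopa*.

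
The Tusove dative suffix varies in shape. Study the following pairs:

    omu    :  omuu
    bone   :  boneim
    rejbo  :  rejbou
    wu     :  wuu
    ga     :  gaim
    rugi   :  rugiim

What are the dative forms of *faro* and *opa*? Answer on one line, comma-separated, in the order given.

farou, opaim

The suffix is conditioned by the last vowel: -u when the last vowel of the stem is a rounded vowel (*omu*, *rejbo*, *wu*); -im when the last vowel of the stem is an unrounded vowel (*bone*, *ga*, *rugi*).
*faro*: last vowel = /o/, a rounded vowel → -u → *farou*.
*opa*: last vowel = /a/, an unrounded vowel → -im → *opaim*.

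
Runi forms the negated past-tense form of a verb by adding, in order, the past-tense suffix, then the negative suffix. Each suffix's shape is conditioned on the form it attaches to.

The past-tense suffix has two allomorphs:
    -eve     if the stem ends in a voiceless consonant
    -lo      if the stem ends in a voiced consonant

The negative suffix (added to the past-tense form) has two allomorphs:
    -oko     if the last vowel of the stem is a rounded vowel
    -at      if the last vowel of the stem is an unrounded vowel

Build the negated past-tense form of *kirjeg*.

kirjeglooko

*kirjeg*: final consonant = /g/, voiced → -lo → *kirjeglo*.
The past-tense form *kirjeglo*: last vowel = /o/, a rounded vowel → -oko → *kirjeglooko*.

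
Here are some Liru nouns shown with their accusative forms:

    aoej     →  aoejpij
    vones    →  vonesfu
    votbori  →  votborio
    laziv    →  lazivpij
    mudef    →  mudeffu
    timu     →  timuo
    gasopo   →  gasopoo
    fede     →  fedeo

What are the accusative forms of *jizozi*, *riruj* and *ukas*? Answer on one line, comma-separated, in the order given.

The suffix is conditioned by the final sound: -fu when the stem ends in a voiceless consonant (*vones*, *mudef*); -pij when the stem ends in a voiced consonant (*aoej*, *laziv*); -o when the stem ends in a vowel (*votbori*, *timu*, *gasopo*, *fede*).
Since the final sound of *jizozi* is /i/ (a vowel), it takes -o, giving *jizozio*.
The final sound of *riruj* is /j/, which is a voiced consonant, so the suffix is -pij, giving *rirujpij*.
*ukas* — final sound /s/ (a voiceless consonant) → -fu → *ukasfu*.

jizozio, rirujpij, ukasfu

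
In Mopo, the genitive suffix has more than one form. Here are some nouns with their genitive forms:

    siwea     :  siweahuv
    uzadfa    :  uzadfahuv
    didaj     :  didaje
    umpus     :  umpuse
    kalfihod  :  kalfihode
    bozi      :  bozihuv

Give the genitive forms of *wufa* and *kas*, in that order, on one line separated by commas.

The suffix is conditioned by the final sound: -e when the stem ends in a consonant (*didaj*, *umpus*, *kalfihod*); -huv when the stem ends in a vowel (*siwea*, *uzadfa*, *bozi*).
The final sound of *wufa* is /a/, which is a vowel, so the suffix is -huv, giving *wufahuv*.
The final sound of *kas* is /s/, which is a consonant, so the suffix is -e, giving *kase*.

wufahuv, kase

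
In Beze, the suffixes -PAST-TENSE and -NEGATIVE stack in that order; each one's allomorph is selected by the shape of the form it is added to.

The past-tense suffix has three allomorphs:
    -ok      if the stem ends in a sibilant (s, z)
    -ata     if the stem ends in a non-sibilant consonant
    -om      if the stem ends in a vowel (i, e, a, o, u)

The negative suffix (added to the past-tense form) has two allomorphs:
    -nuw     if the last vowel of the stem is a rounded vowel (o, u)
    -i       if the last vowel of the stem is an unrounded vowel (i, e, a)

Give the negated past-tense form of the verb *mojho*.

*mojho* — final sound /o/ (a vowel) → -om → *mojhoom*.
The past-tense form *mojhoom*: last vowel = /o/, a rounded vowel → -nuw → *mojhoomnuw*.

mojhoomnuw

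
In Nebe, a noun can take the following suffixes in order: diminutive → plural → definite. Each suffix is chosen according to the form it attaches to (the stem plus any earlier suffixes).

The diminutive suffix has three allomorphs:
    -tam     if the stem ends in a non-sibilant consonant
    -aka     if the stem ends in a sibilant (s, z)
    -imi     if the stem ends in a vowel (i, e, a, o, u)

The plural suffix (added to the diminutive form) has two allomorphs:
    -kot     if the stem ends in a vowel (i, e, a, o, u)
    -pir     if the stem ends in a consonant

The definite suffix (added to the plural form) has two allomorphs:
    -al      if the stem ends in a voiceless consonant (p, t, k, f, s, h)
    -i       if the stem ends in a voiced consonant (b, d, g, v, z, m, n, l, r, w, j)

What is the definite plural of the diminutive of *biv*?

bivtampiri

*biv* — final sound /v/ (a non-sibilant consonant) → -tam → *bivtam*.
The final sound of the diminutive form *bivtam* is /m/, which is a consonant, so the plural suffix is -pir, giving *bivtampir*.
The final consonant of the plural form *bivtampir* is /r/, which is voiced, so the definite suffix is -i, giving *bivtampiri*.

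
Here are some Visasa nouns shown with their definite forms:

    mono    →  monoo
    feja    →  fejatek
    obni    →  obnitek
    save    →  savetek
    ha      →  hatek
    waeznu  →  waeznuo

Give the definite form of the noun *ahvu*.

ahvuo

Looking at the last vowel of each stem: -o when the last vowel of the stem is a rounded vowel (*mono*, *waeznu*); -tek when the last vowel of the stem is an unrounded vowel (*feja*, *obni*, *save*, *ha*).
*ahvu*: last vowel = /u/, a rounded vowel → -o → *ahvuo*.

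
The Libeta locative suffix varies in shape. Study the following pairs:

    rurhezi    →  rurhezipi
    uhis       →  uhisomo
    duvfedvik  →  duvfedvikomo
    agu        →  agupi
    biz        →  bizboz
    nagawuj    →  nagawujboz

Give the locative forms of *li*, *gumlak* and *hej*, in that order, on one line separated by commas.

Looking at the final sound of each stem: -omo when the stem ends in a voiceless consonant (*uhis*, *duvfedvik*); -boz when the stem ends in a voiced consonant (*biz*, *nagawuj*); -pi when the stem ends in a vowel (*rurhezi*, *agu*).
Since the final sound of *li* is /i/ (a vowel), it takes -pi, giving *lipi*.
The final sound of *gumlak* is /k/, which is a voiceless consonant, so the suffix is -omo, giving *gumlakomo*.
*hej*: final sound = /j/, a voiced consonant → -boz → *hejboz*.

lipi, gumlakomo, hejboz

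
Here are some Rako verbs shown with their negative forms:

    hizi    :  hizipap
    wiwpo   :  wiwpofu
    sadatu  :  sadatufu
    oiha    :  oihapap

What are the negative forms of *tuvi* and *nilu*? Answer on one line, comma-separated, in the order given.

tuvipap, nilufu

The suffix is conditioned by the last vowel: -fu when the last vowel of the stem is a rounded vowel (*wiwpo*, *sadatu*); -pap when the last vowel of the stem is an unrounded vowel (*hizi*, *oiha*).
Since the last vowel of *tuvi* is /i/ (an unrounded vowel), it takes -pap, giving *tuvipap*.
The last vowel of *nilu* is /u/, which is a rounded vowel, so the suffix is -fu, giving *nilufu*.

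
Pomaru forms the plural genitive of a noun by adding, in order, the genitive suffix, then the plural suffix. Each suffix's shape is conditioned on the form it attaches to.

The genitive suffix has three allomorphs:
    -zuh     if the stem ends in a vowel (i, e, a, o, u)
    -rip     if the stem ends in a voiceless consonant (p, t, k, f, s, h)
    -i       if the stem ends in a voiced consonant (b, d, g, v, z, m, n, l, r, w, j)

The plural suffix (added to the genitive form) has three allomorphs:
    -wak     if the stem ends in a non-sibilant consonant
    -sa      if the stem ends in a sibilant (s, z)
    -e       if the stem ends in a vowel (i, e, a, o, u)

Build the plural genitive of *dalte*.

*dalte* — final sound /e/ (a vowel) → -zuh → *daltezuh*.
The genitive form *daltezuh* — final sound /h/ (a non-sibilant consonant) → -wak → *daltezuhwak*.

daltezuhwak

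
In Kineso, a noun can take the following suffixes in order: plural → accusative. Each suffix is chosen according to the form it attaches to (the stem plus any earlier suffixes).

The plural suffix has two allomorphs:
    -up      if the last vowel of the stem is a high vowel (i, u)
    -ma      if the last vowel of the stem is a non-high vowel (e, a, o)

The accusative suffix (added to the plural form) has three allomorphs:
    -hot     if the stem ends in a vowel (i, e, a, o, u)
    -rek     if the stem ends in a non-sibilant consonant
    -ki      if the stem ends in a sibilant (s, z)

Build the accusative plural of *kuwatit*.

kuwatituprek

Since the last vowel of *kuwatit* is /i/ (a high vowel), it takes -up, giving *kuwatitup*.
The final sound of the plural form *kuwatitup* is /p/, which is a non-sibilant consonant, so the accusative suffix is -rek, giving *kuwatituprek*.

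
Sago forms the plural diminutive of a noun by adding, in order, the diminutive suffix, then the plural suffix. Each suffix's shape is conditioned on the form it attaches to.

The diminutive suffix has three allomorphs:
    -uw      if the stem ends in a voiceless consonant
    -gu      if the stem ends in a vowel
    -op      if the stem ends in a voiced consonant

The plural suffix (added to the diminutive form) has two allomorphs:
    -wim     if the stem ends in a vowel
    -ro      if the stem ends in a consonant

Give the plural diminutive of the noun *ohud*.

ohudopro

Since the final sound of *ohud* is /d/ (a voiced consonant), it takes -op, giving *ohudop*.
Since the final sound of the diminutive form *ohudop* is /p/ (a consonant), it takes -ro, giving *ohudopro*.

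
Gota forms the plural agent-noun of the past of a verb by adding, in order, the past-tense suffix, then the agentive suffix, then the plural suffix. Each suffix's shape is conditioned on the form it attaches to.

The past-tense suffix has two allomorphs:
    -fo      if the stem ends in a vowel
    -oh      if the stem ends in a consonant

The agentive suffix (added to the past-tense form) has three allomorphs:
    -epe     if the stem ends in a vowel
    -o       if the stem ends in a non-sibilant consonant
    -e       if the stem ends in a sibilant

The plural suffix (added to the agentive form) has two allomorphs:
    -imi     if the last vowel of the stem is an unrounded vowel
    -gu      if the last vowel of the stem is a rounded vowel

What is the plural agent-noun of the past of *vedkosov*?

*vedkosov*: final sound = /v/, a consonant → -oh → *vedkosovoh*.
The final sound of the past-tense form *vedkosovoh* is /h/, which is a non-sibilant consonant, so the agentive suffix is -o, giving *vedkosovoho*.
The agentive form *vedkosovoho* — last vowel /o/ (a rounded vowel) → -gu → *vedkosovohogu*.

vedkosovohogu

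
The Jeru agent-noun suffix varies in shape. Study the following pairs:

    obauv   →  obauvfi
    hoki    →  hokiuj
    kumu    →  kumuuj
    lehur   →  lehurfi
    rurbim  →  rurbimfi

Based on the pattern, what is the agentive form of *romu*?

The alternation tracks the final sound of the stem — -fi when the stem ends in a consonant (*obauv*, *lehur*, *rurbim*); -uj when the stem ends in a vowel (*hoki*, *kumu*).
*romu* — final sound /u/ (a vowel) → -uj → *romuuj*.

romuuj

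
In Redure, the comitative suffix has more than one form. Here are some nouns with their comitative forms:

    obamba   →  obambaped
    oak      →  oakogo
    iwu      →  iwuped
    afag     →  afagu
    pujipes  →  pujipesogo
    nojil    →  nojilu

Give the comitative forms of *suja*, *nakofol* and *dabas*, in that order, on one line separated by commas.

sujaped, nakofolu, dabasogo

The suffix is conditioned by the final sound: -ogo when the stem ends in a voiceless consonant (*oak*, *pujipes*); -u when the stem ends in a voiced consonant (*afag*, *nojil*); -ped when the stem ends in a vowel (*obamba*, *iwu*).
The final sound of *suja* is /a/, which is a vowel, so the suffix is -ped, giving *sujaped*.
*nakofol*: final sound = /l/, a voiced consonant → -u → *nakofolu*.
*dabas* — final sound /s/ (a voiceless consonant) → -ogo → *dabasogo*.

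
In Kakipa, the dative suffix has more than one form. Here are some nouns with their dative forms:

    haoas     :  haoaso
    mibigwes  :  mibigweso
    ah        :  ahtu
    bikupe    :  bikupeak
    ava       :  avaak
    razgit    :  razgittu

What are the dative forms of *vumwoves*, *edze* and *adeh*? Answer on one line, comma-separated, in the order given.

The suffix is conditioned by the final sound: -o when the stem ends in a sibilant (*haoas*, *mibigwes*); -tu when the stem ends in a non-sibilant consonant (*ah*, *razgit*); -ak when the stem ends in a vowel (*bikupe*, *ava*).
*vumwoves* — final sound /s/ (a sibilant) → -o → *vumwoveso*.
*edze*: final sound = /e/, a vowel → -ak → *edzeak*.
Since the final sound of *adeh* is /h/ (a non-sibilant consonant), it takes -tu, giving *adehtu*.

vumwoveso, edzeak, adehtu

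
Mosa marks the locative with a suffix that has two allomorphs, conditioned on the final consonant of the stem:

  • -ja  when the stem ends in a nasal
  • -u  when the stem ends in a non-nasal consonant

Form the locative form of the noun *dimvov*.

*dimvov*: final consonant = /v/, non-nasal → -u → *dimvovu*.

dimvovu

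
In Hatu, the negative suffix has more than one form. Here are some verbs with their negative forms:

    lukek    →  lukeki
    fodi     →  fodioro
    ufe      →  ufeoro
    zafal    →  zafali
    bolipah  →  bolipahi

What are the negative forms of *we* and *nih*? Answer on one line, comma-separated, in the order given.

Looking at the final sound of each stem: -i when the stem ends in a consonant (*lukek*, *zafal*, *bolipah*); -oro when the stem ends in a vowel (*fodi*, *ufe*).
*we* — final sound /e/ (a vowel) → -oro → *weoro*.
*nih* — final sound /h/ (a consonant) → -i → *nihi*.

weoro, nihi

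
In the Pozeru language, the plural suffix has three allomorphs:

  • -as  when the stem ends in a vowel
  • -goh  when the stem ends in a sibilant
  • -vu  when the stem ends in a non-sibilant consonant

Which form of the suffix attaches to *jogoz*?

*jogoz*: final sound = /z/, a sibilant → -goh.

-goh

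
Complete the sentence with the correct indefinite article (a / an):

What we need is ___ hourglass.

The indefinite article is chosen by the initial *sound* of the following word, not its spelling.
*hourglass* begins with the sound /aʊ/ (silent h) — a vowel sound.
So the article is *an*: What we need is an hourglass.

an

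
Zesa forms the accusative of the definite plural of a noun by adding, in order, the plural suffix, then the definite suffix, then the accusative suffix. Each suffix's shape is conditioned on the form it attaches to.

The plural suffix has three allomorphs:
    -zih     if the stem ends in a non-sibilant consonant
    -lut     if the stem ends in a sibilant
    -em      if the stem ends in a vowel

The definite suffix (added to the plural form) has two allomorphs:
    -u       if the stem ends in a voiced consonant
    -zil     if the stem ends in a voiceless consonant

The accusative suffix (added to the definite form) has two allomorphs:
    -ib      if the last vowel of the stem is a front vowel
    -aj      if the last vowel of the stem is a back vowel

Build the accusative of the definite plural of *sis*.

*sis* — final sound /s/ (a sibilant) → -lut → *sislut*.
The final consonant of the plural form *sislut* is /t/, which is voiceless, so the definite suffix is -zil, giving *sislutzil*.
The definite form *sislutzil*: last vowel = /i/, a front vowel → -ib → *sislutzilib*.

sislutzilib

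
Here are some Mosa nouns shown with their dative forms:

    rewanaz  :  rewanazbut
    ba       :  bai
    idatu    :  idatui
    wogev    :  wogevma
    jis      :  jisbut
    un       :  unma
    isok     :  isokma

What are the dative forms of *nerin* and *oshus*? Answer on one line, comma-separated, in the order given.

The pattern is sibilance of the final sound: -but when the stem ends in a sibilant (*rewanaz*, *jis*); -ma when the stem ends in a non-sibilant consonant (*wogev*, *un*, *isok*); -i when the stem ends in a vowel (*ba*, *idatu*).
*nerin*: final sound = /n/, a non-sibilant consonant → -ma → *nerinma*.
The final sound of *oshus* is /s/, which is a sibilant, so the suffix is -but, giving *oshusbut*.

nerinma, oshusbut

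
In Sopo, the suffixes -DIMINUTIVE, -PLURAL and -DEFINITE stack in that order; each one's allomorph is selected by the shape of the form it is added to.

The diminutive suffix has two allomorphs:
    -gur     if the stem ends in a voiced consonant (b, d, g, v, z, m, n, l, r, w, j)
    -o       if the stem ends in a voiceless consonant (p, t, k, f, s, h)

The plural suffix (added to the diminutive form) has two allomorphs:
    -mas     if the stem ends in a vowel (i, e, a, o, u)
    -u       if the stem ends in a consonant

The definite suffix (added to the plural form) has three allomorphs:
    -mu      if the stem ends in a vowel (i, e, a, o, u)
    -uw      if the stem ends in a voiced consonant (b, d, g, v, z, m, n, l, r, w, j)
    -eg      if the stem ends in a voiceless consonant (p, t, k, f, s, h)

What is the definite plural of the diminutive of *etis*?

etisomaseg

*etis*: final consonant = /s/, voiceless → -o → *etiso*.
The diminutive form *etiso* — final sound /o/ (a vowel) → -mas → *etisomas*.
The plural form *etisomas* — final sound /s/ (a voiceless consonant) → -eg → *etisomaseg*.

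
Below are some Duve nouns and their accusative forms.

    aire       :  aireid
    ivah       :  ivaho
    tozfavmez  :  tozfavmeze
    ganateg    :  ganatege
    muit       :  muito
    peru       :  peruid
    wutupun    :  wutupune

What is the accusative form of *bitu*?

bituid

The alternation tracks the final sound of the stem — -o when the stem ends in a voiceless consonant (*ivah*, *muit*); -e when the stem ends in a voiced consonant (*tozfavmez*, *ganateg*, *wutupun*); -id when the stem ends in a vowel (*aire*, *peru*).
Since the final sound of *bitu* is /u/ (a vowel), it takes -id, giving *bituid*.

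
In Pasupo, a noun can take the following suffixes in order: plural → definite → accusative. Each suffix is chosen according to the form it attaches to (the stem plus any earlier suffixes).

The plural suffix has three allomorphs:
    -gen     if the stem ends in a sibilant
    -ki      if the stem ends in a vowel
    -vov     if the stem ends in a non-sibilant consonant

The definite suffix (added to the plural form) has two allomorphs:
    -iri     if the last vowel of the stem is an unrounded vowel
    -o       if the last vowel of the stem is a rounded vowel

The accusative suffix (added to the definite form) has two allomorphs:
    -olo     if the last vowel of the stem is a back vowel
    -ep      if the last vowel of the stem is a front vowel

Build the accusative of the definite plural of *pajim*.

Since the final sound of *pajim* is /m/ (a non-sibilant consonant), it takes -vov, giving *pajimvov*.
The plural form *pajimvov*: last vowel = /o/, a rounded vowel → -o → *pajimvovo*.
Since the last vowel of the definite form *pajimvovo* is /o/ (a back vowel), it takes -olo, giving *pajimvovoolo*.

pajimvovoolo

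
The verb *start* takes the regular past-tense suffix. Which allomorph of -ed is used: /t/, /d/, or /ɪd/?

/ɪd/

The stem *start* ends in /t/ or /d/.
The -ed suffix is realized as /ɪd/ after /t, d/; as /t/ after other voiceless consonants; and as /d/ after other voiced sounds.
So -ed on *start* is pronounced /ɪd/.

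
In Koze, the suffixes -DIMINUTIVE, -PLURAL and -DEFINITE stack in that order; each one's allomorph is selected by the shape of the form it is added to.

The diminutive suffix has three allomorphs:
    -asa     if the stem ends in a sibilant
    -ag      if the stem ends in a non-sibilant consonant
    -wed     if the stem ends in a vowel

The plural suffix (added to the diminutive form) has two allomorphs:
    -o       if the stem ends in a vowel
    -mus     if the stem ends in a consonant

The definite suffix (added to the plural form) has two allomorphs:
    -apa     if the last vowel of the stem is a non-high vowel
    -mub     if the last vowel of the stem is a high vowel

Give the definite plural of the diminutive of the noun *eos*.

eosasaoapa

Since the final sound of *eos* is /s/ (a sibilant), it takes -asa, giving *eosasa*.
The final sound of the diminutive form *eosasa* is /a/, which is a vowel, so the plural suffix is -o, giving *eosasao*.
The last vowel of the plural form *eosasao* is /o/, which is a non-high vowel, so the definite suffix is -apa, giving *eosasaoapa*.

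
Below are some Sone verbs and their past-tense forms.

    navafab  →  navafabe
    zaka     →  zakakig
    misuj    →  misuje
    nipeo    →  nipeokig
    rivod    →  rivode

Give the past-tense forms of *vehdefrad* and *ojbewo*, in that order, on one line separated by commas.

vehdefrade, ojbewokig

The alternation tracks the final sound of the stem — -e when the stem ends in a consonant (*navafab*, *misuj*, *rivod*); -kig when the stem ends in a vowel (*zaka*, *nipeo*).
*vehdefrad*: final sound = /d/, a consonant → -e → *vehdefrade*.
*ojbewo*: final sound = /o/, a vowel → -kig → *ojbewokig*.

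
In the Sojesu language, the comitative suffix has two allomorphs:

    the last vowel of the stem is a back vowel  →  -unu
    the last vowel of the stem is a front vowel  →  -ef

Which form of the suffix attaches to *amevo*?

-unu

The last vowel of *amevo* is /o/, which is a back vowel, so the suffix is -unu.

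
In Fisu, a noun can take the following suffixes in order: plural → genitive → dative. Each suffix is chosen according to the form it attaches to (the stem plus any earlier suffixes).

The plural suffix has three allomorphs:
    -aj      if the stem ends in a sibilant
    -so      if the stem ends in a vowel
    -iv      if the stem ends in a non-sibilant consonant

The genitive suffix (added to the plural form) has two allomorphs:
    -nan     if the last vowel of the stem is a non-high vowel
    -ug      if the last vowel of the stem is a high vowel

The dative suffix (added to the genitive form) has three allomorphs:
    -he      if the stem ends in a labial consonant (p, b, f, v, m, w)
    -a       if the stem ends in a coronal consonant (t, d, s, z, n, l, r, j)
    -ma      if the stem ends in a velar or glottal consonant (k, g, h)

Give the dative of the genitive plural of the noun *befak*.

befakivugma

*befak*: final sound = /k/, a non-sibilant consonant → -iv → *befakiv*.
The plural form *befakiv* — last vowel /i/ (a high vowel) → -ug → *befakivug*.
The genitive form *befakivug*: final consonant = /g/, velar/glottal → -ma → *befakivugma*.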